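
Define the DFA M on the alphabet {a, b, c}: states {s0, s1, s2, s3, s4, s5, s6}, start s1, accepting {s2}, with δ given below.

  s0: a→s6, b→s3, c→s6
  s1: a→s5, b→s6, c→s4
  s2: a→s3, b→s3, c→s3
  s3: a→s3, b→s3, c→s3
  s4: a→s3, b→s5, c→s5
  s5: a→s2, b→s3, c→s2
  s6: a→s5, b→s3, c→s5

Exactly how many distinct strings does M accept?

10

The useful subgraph on states {s1, s2, s4, s5, s6} is acyclic, so L(M) is finite; the longest accepting path visits 4 useful states, giving maximum string length 3.
Counting accepting paths from s1 by length: 2 of length 2, 8 of length 3. Total 10.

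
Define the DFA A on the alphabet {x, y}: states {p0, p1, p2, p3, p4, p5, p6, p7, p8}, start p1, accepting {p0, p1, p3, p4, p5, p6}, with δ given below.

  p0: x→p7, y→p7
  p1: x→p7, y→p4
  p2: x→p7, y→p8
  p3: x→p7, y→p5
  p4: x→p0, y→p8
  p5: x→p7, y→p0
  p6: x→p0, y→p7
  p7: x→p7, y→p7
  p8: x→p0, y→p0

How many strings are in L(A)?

5

The useful subgraph on states {p0, p1, p4, p8} is acyclic, so L(A) is finite; the longest accepting path visits 4 useful states, giving maximum string length 3.
Counting accepting paths from p1 by length: 1 of length 0, 1 of length 1, 1 of length 2, 2 of length 3. Total 5.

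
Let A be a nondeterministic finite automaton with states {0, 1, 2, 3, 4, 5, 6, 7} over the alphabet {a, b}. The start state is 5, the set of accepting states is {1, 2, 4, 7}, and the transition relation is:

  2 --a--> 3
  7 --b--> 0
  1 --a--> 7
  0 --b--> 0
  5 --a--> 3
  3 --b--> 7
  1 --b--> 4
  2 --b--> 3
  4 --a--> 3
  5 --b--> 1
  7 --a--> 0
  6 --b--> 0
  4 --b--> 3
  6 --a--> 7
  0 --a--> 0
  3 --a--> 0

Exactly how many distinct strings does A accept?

6

The useful subgraph on states {1, 3, 4, 5, 7} is acyclic, so L(A) is finite; the longest accepting path visits 5 useful states, giving maximum string length 4.
Counting accepting paths from 5 by length: 1 of length 1, 3 of length 2, 2 of length 4. Total 6.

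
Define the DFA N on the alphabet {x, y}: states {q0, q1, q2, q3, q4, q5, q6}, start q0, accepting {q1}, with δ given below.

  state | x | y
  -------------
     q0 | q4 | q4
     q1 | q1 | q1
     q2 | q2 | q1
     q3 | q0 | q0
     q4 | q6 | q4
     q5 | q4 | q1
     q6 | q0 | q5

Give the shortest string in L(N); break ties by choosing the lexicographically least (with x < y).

A breadth-first search from q0 reaches an accepting state first via the path q0 → q4 → q6 → q5 → q1 on input xxyy.
No string of length < 4 is accepted (BFS exhausts all shorter strings without reaching an accepting state), and xxyy is the lexicographically least accepting string of length 4.

xxyy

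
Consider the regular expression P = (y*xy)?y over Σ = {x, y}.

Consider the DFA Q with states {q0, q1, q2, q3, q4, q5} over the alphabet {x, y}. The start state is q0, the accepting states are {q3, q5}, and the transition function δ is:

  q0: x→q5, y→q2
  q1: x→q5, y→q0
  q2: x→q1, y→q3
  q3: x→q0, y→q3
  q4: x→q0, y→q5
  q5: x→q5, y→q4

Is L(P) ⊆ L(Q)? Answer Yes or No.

No

The string y is in L(P) but not in L(Q).
So L(P) ⊄ L(Q).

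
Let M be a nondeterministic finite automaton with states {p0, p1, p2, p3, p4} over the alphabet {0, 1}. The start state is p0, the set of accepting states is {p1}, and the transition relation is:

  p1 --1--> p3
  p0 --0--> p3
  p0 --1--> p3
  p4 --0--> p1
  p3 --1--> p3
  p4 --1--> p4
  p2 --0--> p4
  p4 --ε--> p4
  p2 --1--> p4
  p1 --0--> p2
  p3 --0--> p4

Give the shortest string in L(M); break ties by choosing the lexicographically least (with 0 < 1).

A breadth-first search from p0 reaches an accepting state first via the path p0 → p3 → p4 → p1 on input 000.
No string of length < 3 is accepted (BFS exhausts all shorter strings without reaching an accepting state), and 000 is the lexicographically least accepting string of length 3.

000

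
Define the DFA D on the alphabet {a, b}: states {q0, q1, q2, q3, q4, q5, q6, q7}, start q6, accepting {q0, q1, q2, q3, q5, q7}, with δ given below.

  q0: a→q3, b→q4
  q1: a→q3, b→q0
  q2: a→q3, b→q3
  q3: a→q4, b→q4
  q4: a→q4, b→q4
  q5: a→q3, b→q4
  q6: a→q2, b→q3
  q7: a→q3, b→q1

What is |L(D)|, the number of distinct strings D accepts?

The useful subgraph on states {q2, q3, q6} is acyclic, so L(D) is finite; the longest accepting path visits 3 useful states, giving maximum string length 2.
Counting accepting paths from q6 by length: 2 of length 1, 2 of length 2. Total 4.

4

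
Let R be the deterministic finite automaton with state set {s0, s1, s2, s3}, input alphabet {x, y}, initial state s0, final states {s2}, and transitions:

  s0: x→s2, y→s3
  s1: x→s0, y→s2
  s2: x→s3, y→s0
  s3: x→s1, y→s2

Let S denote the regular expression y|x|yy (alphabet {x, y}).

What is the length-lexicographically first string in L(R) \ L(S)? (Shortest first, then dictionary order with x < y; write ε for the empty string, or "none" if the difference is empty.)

The string xxy is accepted by R but not by S.
No shorter string lies in the difference, and xxy is the lexicographically first length-3 string in L(R) \ L(S).

xxy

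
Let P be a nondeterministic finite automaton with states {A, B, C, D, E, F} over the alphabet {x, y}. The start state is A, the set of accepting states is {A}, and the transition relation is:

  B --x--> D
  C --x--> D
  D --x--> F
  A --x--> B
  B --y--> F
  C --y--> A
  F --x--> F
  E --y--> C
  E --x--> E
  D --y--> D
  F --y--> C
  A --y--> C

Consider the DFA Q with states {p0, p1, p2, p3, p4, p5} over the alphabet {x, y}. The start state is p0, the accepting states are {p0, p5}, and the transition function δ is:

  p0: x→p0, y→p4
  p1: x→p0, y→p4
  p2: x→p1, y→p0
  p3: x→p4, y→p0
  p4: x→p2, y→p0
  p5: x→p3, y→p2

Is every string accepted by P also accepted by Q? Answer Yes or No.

The string xyyy is in L(P) but not in L(Q).
So L(P) ⊄ L(Q).

No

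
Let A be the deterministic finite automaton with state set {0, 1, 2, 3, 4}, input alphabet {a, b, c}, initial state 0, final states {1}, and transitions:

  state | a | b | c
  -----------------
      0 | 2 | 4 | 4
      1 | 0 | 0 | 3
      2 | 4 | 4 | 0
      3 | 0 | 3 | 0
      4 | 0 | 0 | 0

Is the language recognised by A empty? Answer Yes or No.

Yes

The states reachable from the start state are {0, 2, 4}.
None of the accepting states {1} is reachable, so no string is accepted and L(A) = ∅.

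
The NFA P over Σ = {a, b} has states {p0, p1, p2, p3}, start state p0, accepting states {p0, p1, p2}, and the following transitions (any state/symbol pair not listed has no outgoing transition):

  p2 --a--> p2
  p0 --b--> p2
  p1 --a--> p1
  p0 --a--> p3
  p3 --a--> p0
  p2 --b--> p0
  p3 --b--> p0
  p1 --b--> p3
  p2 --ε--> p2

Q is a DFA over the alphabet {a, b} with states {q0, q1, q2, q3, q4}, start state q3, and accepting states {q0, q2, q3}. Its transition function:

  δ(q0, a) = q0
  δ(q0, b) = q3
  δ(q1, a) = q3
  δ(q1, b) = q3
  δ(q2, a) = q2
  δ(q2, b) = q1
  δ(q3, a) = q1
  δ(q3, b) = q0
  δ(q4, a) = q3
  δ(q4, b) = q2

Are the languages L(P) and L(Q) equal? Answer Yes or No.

Exploring the product automaton P × Q from the start pair (p0, q3), following both machines on each input symbol, reaches 3 state pairs: (p0, q3), (p3, q1), (p2, q0).
P accepts in {p0, p1, p2} and Q accepts in {q0, q2, q3}. In every reachable pair the two components are either both accepting — (p0, q3), (p2, q0) — or both non-accepting, so no string is accepted by exactly one of the machines: L(P) \ L(Q) and L(Q) \ L(P) are both empty.
Hence every string is accepted by P iff it is accepted by Q, and the two languages coincide.

Yes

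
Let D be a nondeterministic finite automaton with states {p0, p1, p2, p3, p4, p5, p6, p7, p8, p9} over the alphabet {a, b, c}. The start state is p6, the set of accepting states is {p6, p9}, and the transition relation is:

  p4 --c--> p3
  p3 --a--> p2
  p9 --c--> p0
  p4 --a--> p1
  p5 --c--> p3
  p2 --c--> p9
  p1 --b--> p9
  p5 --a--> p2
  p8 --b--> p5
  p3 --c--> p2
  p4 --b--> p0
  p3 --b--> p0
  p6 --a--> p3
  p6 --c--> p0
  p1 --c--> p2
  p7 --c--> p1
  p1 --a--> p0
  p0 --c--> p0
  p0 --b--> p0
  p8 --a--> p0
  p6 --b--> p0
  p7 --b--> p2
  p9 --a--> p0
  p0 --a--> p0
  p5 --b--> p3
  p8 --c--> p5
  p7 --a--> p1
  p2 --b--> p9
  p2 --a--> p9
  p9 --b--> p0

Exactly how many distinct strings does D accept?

The useful subgraph on states {p2, p3, p6, p9} is acyclic, so L(D) is finite; the longest accepting path visits 4 useful states, giving maximum string length 3.
Counting accepting paths from p6 by length: 1 of length 0, 6 of length 3. Total 7.

7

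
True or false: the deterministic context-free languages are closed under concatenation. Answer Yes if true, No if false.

No

Take L₁ = {ε, c} (finite, hence regular and DCFL) and L₂ = {c aⁿbⁿ : n≥0} ∪ {cc aⁿb²ⁿ : n≥0} (a DCFL: the number of leading c's tells the DPDA whether to pop one stack symbol per b or per two b's). Then L₁L₂ ∩ cca⁺b* = {cc aⁿbⁿ : n≥1} ∪ {cc aⁿb²ⁿ : n≥1}. If L₁L₂ were a DCFL, so would be this intersection with a regular set, and a DPDA for it started from its configuration after reading cc would accept {aⁿbⁿ : n≥1} ∪ {aⁿb²ⁿ : n≥1}, which no deterministic PDA accepts (a DPDA for it would have a single run on aⁿb²ⁿ, accepting after the prefix aⁿbⁿ and accepting again after n more b's; an ordinary PDA that simulates it on a's and b's and, at any moment when it is accepting, may switch to reading only a fresh letter d while feeding each d to the simulation as a b, would accept aⁱbʲdᵏ (k≥1) exactly when both aⁱbʲ and aⁱbʲ⁺ᵏ are in the language, i.e. its language intersected with the regular set a*b*d⁺ would be exactly {aⁿbⁿdⁿ : n≥1} — impossible, since context-free languages are closed under intersection with regular sets and {aⁿbⁿdⁿ} is not context-free). Hence L₁L₂ is not a DCFL.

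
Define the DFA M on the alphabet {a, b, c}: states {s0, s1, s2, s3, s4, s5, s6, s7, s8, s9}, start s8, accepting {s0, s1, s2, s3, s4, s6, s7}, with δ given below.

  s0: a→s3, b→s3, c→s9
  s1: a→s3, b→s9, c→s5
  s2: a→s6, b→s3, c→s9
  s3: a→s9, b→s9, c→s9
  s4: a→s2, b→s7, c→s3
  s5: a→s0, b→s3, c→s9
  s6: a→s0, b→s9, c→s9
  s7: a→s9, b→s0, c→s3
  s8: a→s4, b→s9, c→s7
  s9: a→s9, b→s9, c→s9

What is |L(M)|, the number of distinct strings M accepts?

The useful subgraph on states {s0, s2, s3, s4, s6, s7, s8} is acyclic, so L(M) is finite; the longest accepting path visits 6 useful states, giving maximum string length 5.
Counting accepting paths from s8 by length: 2 of length 1, 5 of length 2, 6 of length 3, 3 of length 4, 2 of length 5. Total 18.

18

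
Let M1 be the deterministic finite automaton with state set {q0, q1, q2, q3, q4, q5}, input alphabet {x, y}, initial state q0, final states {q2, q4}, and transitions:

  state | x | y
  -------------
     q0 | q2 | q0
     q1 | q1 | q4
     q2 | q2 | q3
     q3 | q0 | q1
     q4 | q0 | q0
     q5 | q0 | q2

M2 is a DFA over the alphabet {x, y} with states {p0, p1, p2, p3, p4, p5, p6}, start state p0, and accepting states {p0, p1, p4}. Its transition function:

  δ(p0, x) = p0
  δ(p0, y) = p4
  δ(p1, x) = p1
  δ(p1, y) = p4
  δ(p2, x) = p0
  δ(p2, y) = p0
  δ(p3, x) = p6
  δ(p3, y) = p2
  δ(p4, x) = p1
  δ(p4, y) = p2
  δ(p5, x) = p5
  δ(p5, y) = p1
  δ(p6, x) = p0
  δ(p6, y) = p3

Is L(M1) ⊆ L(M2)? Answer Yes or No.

Exploring the product automaton M1 × M2 from the start pair (q0, p0), following both machines on each input symbol, reaches 11 state pairs: (q0, p0), (q2, p0), (q0, p4), (q3, p4), (q2, p1), (q0, p2), (q0, p1), (q1, p2), (q1, p0), (q4, p0), (q4, p4).
M1 accepts in {q2, q4} and M2 accepts in {p0, p1, p4}. The reachable pairs whose M1-component is accepting are (q2, p0), (q2, p1), (q4, p0), (q4, p4); in each of them the M2-component is accepting too, so the product for L(M1) \ L(M2) (M1-component accepting, M2-component rejecting) has no reachable accepting pair and the difference is empty.
Hence every string in L(M1) is also in L(M2).

Yes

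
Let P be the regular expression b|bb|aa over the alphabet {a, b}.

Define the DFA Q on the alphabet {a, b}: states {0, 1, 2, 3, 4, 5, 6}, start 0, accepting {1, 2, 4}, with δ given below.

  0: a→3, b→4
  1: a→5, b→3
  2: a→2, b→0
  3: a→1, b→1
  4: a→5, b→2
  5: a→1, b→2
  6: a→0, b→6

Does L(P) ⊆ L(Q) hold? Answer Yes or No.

Yes

Converting the expression P to a DFA (subset construction, then merging equivalent states) gives the minimal DFA with states {p0, p1, p2, p3, p4}, start state p0, accepting states {p2, p3} and transitions p0: a→p1, b→p2; p1: a→p3, b→p4; p2: a→p4, b→p3; p3: a→p4, b→p4; p4: a→p4, b→p4.
Exploring the product automaton P × Q from the start pair (p0, 0), following both machines on each input symbol, reaches 11 state pairs: (p0, 0), (p1, 3), (p2, 4), (p3, 1), (p4, 1), (p4, 5), (p3, 2), (p4, 3), (p4, 2), (p4, 0), (p4, 4).
P accepts in {p2, p3} and Q accepts in {1, 2, 4}. The reachable pairs whose P-component is accepting are (p2, 4), (p3, 1), (p3, 2); in each of them the Q-component is accepting too, so the product for L(P) \ L(Q) (P-component accepting, Q-component rejecting) has no reachable accepting pair and the difference is empty.
Hence every string in L(P) is also in L(Q).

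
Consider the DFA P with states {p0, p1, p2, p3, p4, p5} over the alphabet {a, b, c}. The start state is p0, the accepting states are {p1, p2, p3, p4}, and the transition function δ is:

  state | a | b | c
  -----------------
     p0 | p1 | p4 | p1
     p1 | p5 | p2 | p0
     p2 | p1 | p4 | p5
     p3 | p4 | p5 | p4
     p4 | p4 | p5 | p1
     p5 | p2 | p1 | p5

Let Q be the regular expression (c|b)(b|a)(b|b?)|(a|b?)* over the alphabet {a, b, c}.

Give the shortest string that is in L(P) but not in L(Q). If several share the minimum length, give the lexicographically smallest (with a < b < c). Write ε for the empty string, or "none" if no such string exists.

c

The string c is accepted by P but not by Q.
No shorter string lies in the difference, and c is the lexicographically first length-1 string in L(P) \ L(Q).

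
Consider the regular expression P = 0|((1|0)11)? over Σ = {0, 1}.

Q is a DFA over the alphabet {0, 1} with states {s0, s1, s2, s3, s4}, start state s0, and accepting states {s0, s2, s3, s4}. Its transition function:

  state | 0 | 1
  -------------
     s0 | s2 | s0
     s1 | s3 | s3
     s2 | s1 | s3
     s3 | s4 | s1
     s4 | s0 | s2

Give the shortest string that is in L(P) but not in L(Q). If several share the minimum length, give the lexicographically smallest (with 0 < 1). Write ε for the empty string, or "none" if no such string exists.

The string 011 is accepted by P but not by Q.
No shorter string lies in the difference, and 011 is the lexicographically first length-3 string in L(P) \ L(Q).

011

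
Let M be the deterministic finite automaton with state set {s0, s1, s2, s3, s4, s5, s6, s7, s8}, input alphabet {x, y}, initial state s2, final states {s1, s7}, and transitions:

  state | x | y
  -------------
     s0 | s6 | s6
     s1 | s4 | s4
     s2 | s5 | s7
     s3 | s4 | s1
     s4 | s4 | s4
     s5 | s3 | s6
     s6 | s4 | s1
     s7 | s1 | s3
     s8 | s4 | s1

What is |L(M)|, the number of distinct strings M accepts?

The useful subgraph on states {s1, s2, s3, s5, s6, s7} is acyclic, so L(M) is finite; the longest accepting path visits 4 useful states, giving maximum string length 3.
Counting accepting paths from s2 by length: 1 of length 1, 1 of length 2, 3 of length 3. Total 5.

5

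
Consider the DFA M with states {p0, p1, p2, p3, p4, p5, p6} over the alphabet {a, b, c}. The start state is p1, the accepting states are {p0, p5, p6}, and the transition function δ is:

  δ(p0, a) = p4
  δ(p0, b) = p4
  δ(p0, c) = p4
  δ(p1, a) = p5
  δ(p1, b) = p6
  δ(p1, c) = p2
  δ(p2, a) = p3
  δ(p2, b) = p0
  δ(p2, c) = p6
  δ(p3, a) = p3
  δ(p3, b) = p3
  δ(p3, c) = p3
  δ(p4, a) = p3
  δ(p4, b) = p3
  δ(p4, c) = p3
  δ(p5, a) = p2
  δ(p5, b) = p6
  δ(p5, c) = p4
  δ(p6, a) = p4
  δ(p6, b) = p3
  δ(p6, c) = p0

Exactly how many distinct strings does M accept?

11

The useful subgraph on states {p0, p1, p2, p5, p6} is acyclic, so L(M) is finite; the longest accepting path visits 5 useful states, giving maximum string length 4.
Counting accepting paths from p1 by length: 2 of length 1, 4 of length 2, 4 of length 3, 1 of length 4. Total 11.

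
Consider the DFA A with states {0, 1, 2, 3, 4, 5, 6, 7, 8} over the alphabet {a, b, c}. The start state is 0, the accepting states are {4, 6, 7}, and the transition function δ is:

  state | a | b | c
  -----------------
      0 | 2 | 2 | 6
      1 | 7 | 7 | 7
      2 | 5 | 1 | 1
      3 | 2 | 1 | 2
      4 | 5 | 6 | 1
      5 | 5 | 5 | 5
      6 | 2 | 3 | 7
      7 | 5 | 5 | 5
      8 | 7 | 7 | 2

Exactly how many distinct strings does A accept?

35

The useful subgraph on states {0, 1, 2, 3, 6, 7} is acyclic, so L(A) is finite; the longest accepting path visits 6 useful states, giving maximum string length 5.
Counting accepting paths from 0 by length: 1 of length 1, 1 of length 2, 12 of length 3, 9 of length 4, 12 of length 5. Total 35.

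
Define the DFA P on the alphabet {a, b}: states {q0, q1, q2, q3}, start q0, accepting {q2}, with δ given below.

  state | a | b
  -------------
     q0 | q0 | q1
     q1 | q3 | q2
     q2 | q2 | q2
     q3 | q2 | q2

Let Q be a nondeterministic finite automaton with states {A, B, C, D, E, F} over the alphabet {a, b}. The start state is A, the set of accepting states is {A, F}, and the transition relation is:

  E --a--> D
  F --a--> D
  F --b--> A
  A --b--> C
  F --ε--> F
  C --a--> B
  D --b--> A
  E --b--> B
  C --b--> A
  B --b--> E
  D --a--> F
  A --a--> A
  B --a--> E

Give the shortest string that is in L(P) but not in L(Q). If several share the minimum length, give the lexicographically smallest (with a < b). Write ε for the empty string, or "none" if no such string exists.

baa

The string baa is accepted by P but not by Q.
No shorter string lies in the difference, and baa is the lexicographically first length-3 string in L(P) \ L(Q).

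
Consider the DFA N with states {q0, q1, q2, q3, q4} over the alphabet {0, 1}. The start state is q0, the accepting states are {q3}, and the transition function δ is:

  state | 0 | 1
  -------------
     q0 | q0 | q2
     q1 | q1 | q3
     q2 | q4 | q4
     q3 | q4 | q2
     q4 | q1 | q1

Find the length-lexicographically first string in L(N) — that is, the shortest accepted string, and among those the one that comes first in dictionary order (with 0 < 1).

A breadth-first search from q0 reaches an accepting state first via the path q0 → q2 → q4 → q1 → q3 on input 1001.
No string of length < 4 is accepted (BFS exhausts all shorter strings without reaching an accepting state), and 1001 is the lexicographically least accepting string of length 4.

1001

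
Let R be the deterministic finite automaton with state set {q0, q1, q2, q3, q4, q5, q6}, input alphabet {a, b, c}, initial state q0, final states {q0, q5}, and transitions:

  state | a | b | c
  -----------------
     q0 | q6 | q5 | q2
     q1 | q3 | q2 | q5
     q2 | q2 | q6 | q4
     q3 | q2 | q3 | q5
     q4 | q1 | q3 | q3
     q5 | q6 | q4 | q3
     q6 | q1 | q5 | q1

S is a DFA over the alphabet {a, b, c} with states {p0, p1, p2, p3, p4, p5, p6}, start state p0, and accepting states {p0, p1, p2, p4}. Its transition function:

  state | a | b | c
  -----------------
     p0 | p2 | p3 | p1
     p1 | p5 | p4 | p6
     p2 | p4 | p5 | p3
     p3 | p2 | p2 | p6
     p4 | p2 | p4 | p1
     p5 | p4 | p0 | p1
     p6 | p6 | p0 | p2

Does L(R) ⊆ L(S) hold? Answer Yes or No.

The string b is in L(R) but not in L(S).
So L(R) ⊄ L(S).

No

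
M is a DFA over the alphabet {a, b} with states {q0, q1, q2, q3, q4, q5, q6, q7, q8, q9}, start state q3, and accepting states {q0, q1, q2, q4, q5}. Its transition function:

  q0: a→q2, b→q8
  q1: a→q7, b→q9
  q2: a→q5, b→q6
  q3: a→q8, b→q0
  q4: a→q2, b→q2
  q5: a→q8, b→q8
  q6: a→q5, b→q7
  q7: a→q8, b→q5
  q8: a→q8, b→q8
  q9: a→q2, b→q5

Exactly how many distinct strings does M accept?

The useful subgraph on states {q0, q2, q3, q5, q6, q7} is acyclic, so L(M) is finite; the longest accepting path visits 6 useful states, giving maximum string length 5.
Counting accepting paths from q3 by length: 1 of length 1, 1 of length 2, 1 of length 3, 1 of length 4, 1 of length 5. Total 5.

5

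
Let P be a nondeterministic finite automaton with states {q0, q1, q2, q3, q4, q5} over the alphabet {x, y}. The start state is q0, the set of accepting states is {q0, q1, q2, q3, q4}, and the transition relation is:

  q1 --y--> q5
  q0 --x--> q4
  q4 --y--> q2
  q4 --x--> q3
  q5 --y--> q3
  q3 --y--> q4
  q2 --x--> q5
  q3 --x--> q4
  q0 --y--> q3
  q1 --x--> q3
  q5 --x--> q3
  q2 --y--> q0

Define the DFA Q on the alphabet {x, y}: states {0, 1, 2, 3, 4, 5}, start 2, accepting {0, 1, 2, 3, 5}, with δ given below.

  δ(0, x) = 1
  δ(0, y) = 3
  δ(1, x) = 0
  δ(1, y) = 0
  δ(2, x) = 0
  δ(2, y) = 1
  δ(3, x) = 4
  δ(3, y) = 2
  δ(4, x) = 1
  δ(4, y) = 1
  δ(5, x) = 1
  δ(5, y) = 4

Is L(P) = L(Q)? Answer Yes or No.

Exploring the product automaton P × Q from the start pair (q0, 2), following both machines on each input symbol, reaches 5 state pairs: (q0, 2), (q4, 0), (q3, 1), (q2, 3), (q5, 4).
P accepts in {q0, q1, q2, q3, q4} and Q accepts in {0, 1, 2, 3, 5}. In every reachable pair the two components are either both accepting — (q0, 2), (q4, 0), (q3, 1), (q2, 3) — or both non-accepting, so no string is accepted by exactly one of the machines: L(P) \ L(Q) and L(Q) \ L(P) are both empty.
Hence every string is accepted by P iff it is accepted by Q, and the two languages coincide.

Yes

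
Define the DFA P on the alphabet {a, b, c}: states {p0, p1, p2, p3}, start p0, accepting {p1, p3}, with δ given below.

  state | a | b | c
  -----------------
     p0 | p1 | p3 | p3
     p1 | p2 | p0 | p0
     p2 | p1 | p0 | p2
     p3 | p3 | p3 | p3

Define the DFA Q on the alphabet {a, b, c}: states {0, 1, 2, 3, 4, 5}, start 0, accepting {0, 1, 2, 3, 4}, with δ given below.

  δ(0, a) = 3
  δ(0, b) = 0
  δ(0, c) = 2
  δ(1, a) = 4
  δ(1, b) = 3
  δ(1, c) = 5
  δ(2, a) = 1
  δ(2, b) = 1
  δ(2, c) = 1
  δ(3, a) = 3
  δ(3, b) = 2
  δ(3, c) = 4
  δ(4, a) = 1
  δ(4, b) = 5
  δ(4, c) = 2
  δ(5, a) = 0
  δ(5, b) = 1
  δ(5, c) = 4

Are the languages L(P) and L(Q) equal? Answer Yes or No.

The string acb is accepted by P but rejected by Q.
So L(P) ≠ L(Q).

No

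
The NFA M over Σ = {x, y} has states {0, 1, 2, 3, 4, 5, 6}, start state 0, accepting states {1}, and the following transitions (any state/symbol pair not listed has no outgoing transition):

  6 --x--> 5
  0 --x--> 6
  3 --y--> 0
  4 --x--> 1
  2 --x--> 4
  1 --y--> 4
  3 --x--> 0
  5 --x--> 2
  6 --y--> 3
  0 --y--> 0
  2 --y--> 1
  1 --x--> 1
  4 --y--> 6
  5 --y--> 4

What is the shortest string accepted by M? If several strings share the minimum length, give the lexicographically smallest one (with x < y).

A breadth-first search from 0 reaches an accepting state first via the path 0 → 6 → 5 → 2 → 1 on input xxxy.
No string of length < 4 is accepted (BFS exhausts all shorter strings without reaching an accepting state), and xxxy is the lexicographically least accepting string of length 4.

xxxy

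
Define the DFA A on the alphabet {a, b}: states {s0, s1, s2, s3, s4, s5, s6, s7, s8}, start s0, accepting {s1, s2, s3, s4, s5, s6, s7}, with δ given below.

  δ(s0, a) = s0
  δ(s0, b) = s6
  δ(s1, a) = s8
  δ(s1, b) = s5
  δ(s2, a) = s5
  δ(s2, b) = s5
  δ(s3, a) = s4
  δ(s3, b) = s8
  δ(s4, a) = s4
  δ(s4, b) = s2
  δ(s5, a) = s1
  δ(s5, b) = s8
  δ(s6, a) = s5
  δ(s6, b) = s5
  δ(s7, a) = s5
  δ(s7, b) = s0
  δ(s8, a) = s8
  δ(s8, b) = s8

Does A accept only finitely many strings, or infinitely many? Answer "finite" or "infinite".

infinite

State s0 is reachable from the start and can reach an accepting state, and it lies on the cycle s0 → s0.
Traversing that cycle any number of times yields accepted strings of unbounded length, so the language is infinite.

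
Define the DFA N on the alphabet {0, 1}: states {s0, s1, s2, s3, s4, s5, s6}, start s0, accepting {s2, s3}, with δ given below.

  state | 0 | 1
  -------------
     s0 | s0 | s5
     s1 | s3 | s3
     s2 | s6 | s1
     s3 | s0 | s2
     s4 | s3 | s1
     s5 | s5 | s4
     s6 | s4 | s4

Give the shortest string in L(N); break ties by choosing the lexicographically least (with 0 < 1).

A breadth-first search from s0 reaches an accepting state first via the path s0 → s5 → s4 → s3 on input 110.
No string of length < 3 is accepted (BFS exhausts all shorter strings without reaching an accepting state), and 110 is the lexicographically least accepting string of length 3.

110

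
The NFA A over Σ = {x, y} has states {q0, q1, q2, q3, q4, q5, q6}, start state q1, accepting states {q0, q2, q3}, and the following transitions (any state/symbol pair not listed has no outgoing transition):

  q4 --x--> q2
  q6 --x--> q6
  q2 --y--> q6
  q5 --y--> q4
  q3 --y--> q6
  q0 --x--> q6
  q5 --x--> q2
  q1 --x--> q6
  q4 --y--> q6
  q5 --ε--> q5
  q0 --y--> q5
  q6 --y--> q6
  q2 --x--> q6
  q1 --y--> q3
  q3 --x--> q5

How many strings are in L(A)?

The useful subgraph on states {q1, q2, q3, q4, q5} is acyclic, so L(A) is finite; the longest accepting path visits 5 useful states, giving maximum string length 4.
Counting accepting paths from q1 by length: 1 of length 1, 1 of length 3, 1 of length 4. Total 3.

3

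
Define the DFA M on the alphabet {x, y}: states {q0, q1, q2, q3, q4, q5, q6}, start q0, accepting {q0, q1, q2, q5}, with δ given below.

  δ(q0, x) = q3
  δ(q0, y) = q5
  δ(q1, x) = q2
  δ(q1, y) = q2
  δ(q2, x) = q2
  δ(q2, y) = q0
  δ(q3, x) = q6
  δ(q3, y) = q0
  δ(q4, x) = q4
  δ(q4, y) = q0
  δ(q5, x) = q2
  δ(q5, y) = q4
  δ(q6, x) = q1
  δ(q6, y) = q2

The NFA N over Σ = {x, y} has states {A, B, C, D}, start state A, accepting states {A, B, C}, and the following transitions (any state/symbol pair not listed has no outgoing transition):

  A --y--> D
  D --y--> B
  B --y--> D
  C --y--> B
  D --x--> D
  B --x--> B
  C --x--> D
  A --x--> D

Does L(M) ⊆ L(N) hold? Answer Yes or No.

No

The string y is in L(M) but not in L(N).
So L(M) ⊄ L(N).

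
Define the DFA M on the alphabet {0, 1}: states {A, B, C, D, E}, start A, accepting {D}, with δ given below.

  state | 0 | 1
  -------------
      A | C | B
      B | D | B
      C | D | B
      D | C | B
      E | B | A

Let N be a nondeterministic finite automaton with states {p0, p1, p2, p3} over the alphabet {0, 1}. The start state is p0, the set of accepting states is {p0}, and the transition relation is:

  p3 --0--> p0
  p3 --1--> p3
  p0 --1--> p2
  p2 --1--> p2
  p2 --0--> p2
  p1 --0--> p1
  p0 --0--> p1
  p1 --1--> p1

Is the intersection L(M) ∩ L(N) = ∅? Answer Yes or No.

Exploring the product automaton M × N from the start pair (A, p0), following both machines on each input symbol, reaches 7 state pairs: (A, p0), (C, p1), (B, p2), (D, p1), (B, p1), (D, p2), (C, p2).
M accepts in {D} and N accepts in {p0}; no reachable pair has both components accepting, so no string drives both machines to acceptance simultaneously and L(M) ∩ L(N) = ∅.
So no string is accepted by both, and the intersection is empty.

Yes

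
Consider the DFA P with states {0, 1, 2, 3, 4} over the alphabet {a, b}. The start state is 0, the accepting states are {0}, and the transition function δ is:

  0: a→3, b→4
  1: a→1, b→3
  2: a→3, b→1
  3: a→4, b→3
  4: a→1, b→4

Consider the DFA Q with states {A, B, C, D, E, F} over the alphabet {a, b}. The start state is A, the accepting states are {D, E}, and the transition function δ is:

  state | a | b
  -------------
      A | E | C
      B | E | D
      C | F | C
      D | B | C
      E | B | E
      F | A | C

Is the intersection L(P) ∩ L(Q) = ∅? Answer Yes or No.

Yes

Exploring the product automaton P × Q from the start pair (0, A), following both machines on each input symbol, reaches 12 state pairs: (0, A), (3, E), (4, C), (4, B), (1, F), (1, E), (4, D), (1, A), (3, C), (1, B), (4, F), (3, D).
P accepts in {0} and Q accepts in {D, E}; no reachable pair has both components accepting, so no string drives both machines to acceptance simultaneously and L(P) ∩ L(Q) = ∅.
So no string is accepted by both, and the intersection is empty.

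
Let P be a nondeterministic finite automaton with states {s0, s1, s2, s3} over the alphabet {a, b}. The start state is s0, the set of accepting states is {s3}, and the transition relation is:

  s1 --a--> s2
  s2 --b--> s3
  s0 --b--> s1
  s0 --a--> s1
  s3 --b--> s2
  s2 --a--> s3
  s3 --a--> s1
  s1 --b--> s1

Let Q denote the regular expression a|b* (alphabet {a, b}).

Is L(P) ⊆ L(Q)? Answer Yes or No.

The string aaa is in L(P) but not in L(Q).
So L(P) ⊄ L(Q).

No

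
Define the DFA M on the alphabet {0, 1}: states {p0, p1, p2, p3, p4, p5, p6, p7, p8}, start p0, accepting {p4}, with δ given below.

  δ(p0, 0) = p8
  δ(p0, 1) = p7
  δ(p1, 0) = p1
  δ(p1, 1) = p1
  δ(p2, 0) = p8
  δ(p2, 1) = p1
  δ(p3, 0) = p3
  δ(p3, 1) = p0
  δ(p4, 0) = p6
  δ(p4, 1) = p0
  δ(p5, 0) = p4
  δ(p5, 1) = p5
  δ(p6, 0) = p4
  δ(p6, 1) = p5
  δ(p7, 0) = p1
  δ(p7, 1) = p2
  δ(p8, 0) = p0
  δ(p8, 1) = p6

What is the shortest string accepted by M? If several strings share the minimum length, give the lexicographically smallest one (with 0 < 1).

010

A breadth-first search from p0 reaches an accepting state first via the path p0 → p8 → p6 → p4 on input 010.
No string of length < 3 is accepted (BFS exhausts all shorter strings without reaching an accepting state), and 010 is the lexicographically least accepting string of length 3.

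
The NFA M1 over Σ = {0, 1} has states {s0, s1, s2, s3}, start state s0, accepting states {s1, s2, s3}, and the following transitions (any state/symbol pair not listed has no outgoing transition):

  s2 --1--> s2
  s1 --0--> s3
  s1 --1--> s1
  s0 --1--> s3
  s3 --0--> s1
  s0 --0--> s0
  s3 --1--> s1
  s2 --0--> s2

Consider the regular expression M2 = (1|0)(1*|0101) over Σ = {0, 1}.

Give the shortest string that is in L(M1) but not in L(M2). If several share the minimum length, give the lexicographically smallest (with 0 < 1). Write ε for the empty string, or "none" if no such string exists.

The string 10 is accepted by M1 but not by M2.
No shorter string lies in the difference, and 10 is the lexicographically first length-2 string in L(M1) \ L(M2).

10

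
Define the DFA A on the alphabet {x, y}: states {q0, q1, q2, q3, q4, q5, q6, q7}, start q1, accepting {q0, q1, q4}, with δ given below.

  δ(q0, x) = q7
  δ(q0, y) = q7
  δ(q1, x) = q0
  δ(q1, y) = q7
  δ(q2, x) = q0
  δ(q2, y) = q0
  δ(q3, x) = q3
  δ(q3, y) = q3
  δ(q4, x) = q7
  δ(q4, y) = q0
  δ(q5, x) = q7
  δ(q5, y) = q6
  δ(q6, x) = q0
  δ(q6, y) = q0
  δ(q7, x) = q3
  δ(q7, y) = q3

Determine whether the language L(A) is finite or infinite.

The useful states (reachable from q1 and able to reach an accepting state) are {q0, q1}.
Restricted to these states the transition graph has no cycle, so every accepting path has bounded length and L is finite.

finite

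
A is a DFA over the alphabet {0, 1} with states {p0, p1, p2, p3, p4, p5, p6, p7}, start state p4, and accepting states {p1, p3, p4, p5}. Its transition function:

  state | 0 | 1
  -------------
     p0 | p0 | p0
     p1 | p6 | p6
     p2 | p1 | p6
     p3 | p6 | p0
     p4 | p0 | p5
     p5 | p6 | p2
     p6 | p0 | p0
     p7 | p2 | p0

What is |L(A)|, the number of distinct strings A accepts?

The useful subgraph on states {p1, p2, p4, p5} is acyclic, so L(A) is finite; the longest accepting path visits 4 useful states, giving maximum string length 3.
Counting accepting paths from p4 by length: 1 of length 0, 1 of length 1, 1 of length 3. Total 3.

3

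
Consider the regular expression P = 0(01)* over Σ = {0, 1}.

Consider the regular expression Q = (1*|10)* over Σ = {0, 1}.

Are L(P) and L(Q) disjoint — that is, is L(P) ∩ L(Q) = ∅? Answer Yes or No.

Converting the expression P to a DFA (subset construction, then merging equivalent states) gives the minimal DFA with states {p0, p1, p2, p3}, start state p0, accepting states {p1} and transitions p0: 0→p1, 1→p2; p1: 0→p3, 1→p2; p2: 0→p2, 1→p2; p3: 0→p2, 1→p1.
Converting the expression Q to a DFA (subset construction, then merging equivalent states) gives the minimal DFA with states {q0, q1, q2}, start state q0, accepting states {q0, q2} and transitions q0: 0→q1, 1→q2; q1: 0→q1, 1→q1; q2: 0→q0, 1→q2.
Exploring the product automaton P × Q from the start pair (p0, q0), following both machines on each input symbol, reaches 6 state pairs: (p0, q0), (p1, q1), (p2, q2), (p3, q1), (p2, q1), (p2, q0).
P accepts in {p1} and Q accepts in {q0, q2}; no reachable pair has both components accepting, so no string drives both machines to acceptance simultaneously and L(P) ∩ L(Q) = ∅.
So no string is accepted by both, and the intersection is empty.

Yes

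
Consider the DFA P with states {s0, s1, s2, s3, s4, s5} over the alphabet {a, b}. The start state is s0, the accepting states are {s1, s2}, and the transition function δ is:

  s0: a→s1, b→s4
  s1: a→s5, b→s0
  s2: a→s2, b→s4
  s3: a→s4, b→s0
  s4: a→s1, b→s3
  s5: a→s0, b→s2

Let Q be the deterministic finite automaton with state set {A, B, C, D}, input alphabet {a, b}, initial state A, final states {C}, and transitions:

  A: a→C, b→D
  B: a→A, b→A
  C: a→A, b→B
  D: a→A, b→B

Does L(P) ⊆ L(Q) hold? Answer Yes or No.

The string ba is in L(P) but not in L(Q).
So L(P) ⊄ L(Q).

No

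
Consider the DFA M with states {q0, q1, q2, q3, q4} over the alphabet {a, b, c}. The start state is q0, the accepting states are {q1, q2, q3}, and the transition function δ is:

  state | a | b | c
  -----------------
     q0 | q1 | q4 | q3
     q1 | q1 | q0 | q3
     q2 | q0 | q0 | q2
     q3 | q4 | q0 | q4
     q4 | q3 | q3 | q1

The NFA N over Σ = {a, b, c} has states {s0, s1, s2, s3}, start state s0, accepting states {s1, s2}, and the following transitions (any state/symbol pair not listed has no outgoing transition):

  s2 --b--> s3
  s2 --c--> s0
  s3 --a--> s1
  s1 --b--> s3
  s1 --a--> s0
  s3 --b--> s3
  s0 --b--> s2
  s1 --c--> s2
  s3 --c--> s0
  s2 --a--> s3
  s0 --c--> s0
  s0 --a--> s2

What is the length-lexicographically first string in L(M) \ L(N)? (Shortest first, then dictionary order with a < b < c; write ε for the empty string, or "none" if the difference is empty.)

c

The string c is accepted by M but not by N.
No shorter string lies in the difference, and c is the lexicographically first length-1 string in L(M) \ L(N).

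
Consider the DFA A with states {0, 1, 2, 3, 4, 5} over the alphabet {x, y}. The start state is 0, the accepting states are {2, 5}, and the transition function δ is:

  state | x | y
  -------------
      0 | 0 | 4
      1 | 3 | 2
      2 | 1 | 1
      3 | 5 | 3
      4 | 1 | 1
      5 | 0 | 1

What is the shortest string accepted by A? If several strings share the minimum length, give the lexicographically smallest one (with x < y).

yxy

A breadth-first search from 0 reaches an accepting state first via the path 0 → 4 → 1 → 2 on input yxy.
No string of length < 3 is accepted (BFS exhausts all shorter strings without reaching an accepting state), and yxy is the lexicographically least accepting string of length 3.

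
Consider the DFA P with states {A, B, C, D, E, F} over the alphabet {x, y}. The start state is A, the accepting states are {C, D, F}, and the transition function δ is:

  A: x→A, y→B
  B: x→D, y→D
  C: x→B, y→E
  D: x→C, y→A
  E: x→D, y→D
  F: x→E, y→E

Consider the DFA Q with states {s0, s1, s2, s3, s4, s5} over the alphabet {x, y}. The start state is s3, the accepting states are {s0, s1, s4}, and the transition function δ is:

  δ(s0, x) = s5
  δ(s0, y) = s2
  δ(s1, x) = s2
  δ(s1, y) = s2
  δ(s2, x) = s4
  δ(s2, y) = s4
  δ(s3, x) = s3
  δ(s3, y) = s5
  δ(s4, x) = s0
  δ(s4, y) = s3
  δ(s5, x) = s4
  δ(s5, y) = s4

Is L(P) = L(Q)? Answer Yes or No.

Exploring the product automaton P × Q from the start pair (A, s3), following both machines on each input symbol, reaches 5 state pairs: (A, s3), (B, s5), (D, s4), (C, s0), (E, s2).
P accepts in {C, D, F} and Q accepts in {s0, s1, s4}. In every reachable pair the two components are either both accepting — (D, s4), (C, s0) — or both non-accepting, so no string is accepted by exactly one of the machines: L(P) \ L(Q) and L(Q) \ L(P) are both empty.
Hence every string is accepted by P iff it is accepted by Q, and the two languages coincide.

Yes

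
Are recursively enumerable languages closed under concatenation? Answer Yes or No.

Dovetail over all split points of the input and all step bounds t = 1, 2, …, simulating the recogniser for L₁ on the prefix and the recogniser for L₂ on the suffix for t steps; accept if for some split both accept.
So the recursively enumerable languages are closed under concatenation.

Yes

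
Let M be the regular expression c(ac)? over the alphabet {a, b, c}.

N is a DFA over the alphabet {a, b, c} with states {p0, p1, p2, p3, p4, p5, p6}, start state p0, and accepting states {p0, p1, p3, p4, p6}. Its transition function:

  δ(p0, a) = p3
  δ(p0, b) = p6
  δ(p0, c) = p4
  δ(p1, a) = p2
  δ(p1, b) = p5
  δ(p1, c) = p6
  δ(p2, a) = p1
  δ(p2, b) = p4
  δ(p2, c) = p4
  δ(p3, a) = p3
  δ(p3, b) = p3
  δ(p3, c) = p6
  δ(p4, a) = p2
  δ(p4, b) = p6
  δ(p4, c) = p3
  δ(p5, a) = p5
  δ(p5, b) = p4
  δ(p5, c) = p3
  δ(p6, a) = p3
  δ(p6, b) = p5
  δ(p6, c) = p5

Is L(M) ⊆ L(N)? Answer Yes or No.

Converting the expression M to a DFA (subset construction, then merging equivalent states) gives the minimal DFA with states {m0, m1, m2, m3, m4}, start state m0, accepting states {m2, m4} and transitions m0: a→m1, b→m1, c→m2; m1: a→m1, b→m1, c→m1; m2: a→m3, b→m1, c→m1; m3: a→m1, b→m1, c→m4; m4: a→m1, b→m1, c→m1.
Exploring the product automaton M × N from the start pair (m0, p0), following both machines on each input symbol, reaches 10 state pairs: (m0, p0), (m1, p3), (m1, p6), (m2, p4), (m1, p5), (m3, p2), (m1, p4), (m1, p1), (m4, p4), (m1, p2).
M accepts in {m2, m4} and N accepts in {p0, p1, p3, p4, p6}. The reachable pairs whose M-component is accepting are (m2, p4), (m4, p4); in each of them the N-component is accepting too, so the product for L(M) \ L(N) (M-component accepting, N-component rejecting) has no reachable accepting pair and the difference is empty.
Hence every string in L(M) is also in L(N).

Yes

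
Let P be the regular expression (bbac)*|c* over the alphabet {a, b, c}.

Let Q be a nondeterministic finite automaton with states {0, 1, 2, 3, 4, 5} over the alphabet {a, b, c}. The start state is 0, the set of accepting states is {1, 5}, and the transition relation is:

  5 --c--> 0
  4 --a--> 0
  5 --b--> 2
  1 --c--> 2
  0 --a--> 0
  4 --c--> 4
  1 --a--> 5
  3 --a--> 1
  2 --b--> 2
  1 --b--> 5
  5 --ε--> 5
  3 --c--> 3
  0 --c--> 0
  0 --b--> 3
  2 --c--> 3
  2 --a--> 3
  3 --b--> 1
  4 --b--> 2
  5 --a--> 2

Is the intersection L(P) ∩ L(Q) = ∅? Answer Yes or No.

Yes

Converting the expression P to a DFA (subset construction, then merging equivalent states) gives the minimal DFA with states {p0, p1, p2, p3, p4, p5, p6}, start state p0, accepting states {p0, p3, p6} and transitions p0: a→p1, b→p2, c→p3; p1: a→p1, b→p1, c→p1; p2: a→p1, b→p4, c→p1; p3: a→p1, b→p1, c→p3; p4: a→p5, b→p1, c→p1; p5: a→p1, b→p1, c→p6; p6: a→p1, b→p2, c→p1.
Exploring the product automaton P × Q from the start pair (p0, 0), following both machines on each input symbol, reaches 11 state pairs: (p0, 0), (p1, 0), (p2, 3), (p3, 0), (p1, 3), (p1, 1), (p4, 1), (p1, 5), (p1, 2), (p5, 5), (p6, 0).
P accepts in {p0, p3, p6} and Q accepts in {1, 5}; no reachable pair has both components accepting, so no string drives both machines to acceptance simultaneously and L(P) ∩ L(Q) = ∅.
So no string is accepted by both, and the intersection is empty.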